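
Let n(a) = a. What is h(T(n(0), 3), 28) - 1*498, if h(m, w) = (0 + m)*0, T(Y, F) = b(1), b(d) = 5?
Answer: -498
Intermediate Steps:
T(Y, F) = 5
h(m, w) = 0 (h(m, w) = m*0 = 0)
h(T(n(0), 3), 28) - 1*498 = 0 - 1*498 = 0 - 498 = -498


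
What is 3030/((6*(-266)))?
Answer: -505/266 ≈ -1.8985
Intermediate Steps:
3030/((6*(-266))) = 3030/(-1596) = 3030*(-1/1596) = -505/266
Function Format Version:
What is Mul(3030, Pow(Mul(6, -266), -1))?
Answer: Rational(-505, 266) ≈ -1.8985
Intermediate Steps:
Mul(3030, Pow(Mul(6, -266), -1)) = Mul(3030, Pow(-1596, -1)) = Mul(3030, Rational(-1, 1596)) = Rational(-505, 266)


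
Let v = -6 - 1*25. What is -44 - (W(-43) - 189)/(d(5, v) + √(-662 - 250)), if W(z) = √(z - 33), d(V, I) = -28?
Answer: -19979/424 - 19*√3/212 - 189*I*√57/424 + 7*I*√19/212 ≈ -47.276 - 3.2214*I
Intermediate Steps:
v = -31 (v = -6 - 25 = -31)
W(z) = √(-33 + z)
-44 - (W(-43) - 189)/(d(5, v) + √(-662 - 250)) = -44 - (√(-33 - 43) - 189)/(-28 + √(-662 - 250)) = -44 - (√(-76) - 189)/(-28 + √(-912)) = -44 - (2*I*√19 - 189)/(-28 + 4*I*√57) = -44 - (-189 + 2*I*√19)/(-28 + 4*I*√57)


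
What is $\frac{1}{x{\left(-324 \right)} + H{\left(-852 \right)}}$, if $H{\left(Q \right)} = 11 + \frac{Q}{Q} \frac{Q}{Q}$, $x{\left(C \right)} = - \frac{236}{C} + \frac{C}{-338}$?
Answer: $\frac{13689}{187361} \approx 0.073062$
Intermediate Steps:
$x{\left(C \right)} = - \frac{236}{C} - \frac{C}{338}$ ($x{\left(C \right)} = - \frac{236}{C} + C \left(- \frac{1}{338}\right) = - \frac{236}{C} - \frac{C}{338}$)
$H{\left(Q \right)} = 12$ ($H{\left(Q \right)} = 11 + 1 \cdot 1 = 11 + 1 = 12$)
$\frac{1}{x{\left(-324 \right)} + H{\left(-852 \right)}} = \frac{1}{\left(- \frac{236}{-324} - - \frac{162}{169}\right) + 12} = \frac{1}{\left(\left(-236\right) \left(- \frac{1}{324}\right) + \frac{162}{169}\right) + 12} = \frac{1}{\left(\frac{59}{81} + \frac{162}{169}\right) + 12} = \frac{1}{\frac{23093}{13689} + 12} = \frac{1}{\frac{187361}{13689}} = \frac{13689}{187361}$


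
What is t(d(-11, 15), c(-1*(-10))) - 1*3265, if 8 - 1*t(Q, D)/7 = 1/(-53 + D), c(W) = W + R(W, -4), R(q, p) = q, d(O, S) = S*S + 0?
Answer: -105890/33 ≈ -3208.8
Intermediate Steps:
d(O, S) = S² (d(O, S) = S² + 0 = S²)
c(W) = 2*W (c(W) = W + W = 2*W)
t(Q, D) = 56 - 7/(-53 + D)
t(d(-11, 15), c(-1*(-10))) - 1*3265 = 7*(-425 + 8*(2*(-1*(-10))))/(-53 + 2*(-1*(-10))) - 1*3265 = 7*(-425 + 8*(2*10))/(-53 + 2*10) - 3265 = 7*(-425 + 8*20)/(-53 + 20) - 3265 = 7*(-425 + 160)/(-33) - 3265 = 7*(-1/33)*(-265) - 3265 = 1855/33 - 3265 = -105890/33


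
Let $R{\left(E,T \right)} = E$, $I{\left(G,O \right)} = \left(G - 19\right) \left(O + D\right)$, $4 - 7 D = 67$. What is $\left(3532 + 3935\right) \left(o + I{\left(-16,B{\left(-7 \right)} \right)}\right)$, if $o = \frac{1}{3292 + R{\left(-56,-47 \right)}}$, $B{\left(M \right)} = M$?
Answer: $\frac{13531406187}{3236} \approx 4.1815 \cdot 10^{6}$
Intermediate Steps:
$D = -9$ ($D = \frac{4}{7} - \frac{67}{7} = -9$)
$I{\left(G,O \right)} = \left(-19 + G\right) \left(-9 + O\right)$ ($I{\left(G,O \right)} = \left(G - 19\right) \left(O - 9\right) = \left(-19 + G\right) \left(-9 + O\right)$)
$o = \frac{1}{3236}$ ($o = \frac{1}{3292 - 56} = \frac{1}{3236} \approx 0.00030902$)
$\left(3532 + 3935\right) \left(o + I{\left(-16,B{\left(-7 \right)} \right)}\right) = \left(3532 + 3935\right) \left(\frac{1}{3236} - -560\right) = 7467 \left(\frac{1}{3236} + \left(171 + 133 + 144 + 112\right)\right) = 7467 \left(\frac{1}{3236} + 560\right) = 7467 \cdot \frac{1812161}{3236} = \frac{13531406187}{3236}$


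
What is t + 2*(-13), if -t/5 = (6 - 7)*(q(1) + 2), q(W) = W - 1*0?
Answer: -11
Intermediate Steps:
q(W) = W (q(W) = W + 0 = W)
t = 15 (t = -5*(6 - 7)*(1 + 2) = -(-5)*3 = -5*(-3) = 15)
t + 2*(-13) = 15 + 2*(-13) = 15 - 26 = -11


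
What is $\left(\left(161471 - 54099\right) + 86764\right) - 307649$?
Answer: $-113513$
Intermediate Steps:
$\left(\left(161471 - 54099\right) + 86764\right) - 307649 = \left(107372 + 86764\right) - 307649 = 194136 - 307649 = -113513$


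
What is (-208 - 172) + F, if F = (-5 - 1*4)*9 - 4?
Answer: -465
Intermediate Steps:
F = -85 (F = (-5 - 4)*9 - 4 = -9*9 - 4 = -81 - 4 = -85)
(-208 - 172) + F = (-208 - 172) - 85 = -380 - 85 = -465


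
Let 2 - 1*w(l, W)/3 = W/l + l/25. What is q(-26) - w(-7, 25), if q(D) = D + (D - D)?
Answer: -7622/175 ≈ -43.554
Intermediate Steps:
w(l, W) = 6 - 3*l/25 - 3*W/l (w(l, W) = 6 - 3*(W/l + l/25) = 6 - 3*(l/25 + W/l) = 6 + (-3*l/25 - 3*W/l) = 6 - 3*l/25 - 3*W/l)
q(D) = D (q(D) = D + 0 = D)
q(-26) - w(-7, 25) = -26 - (6 - 3/25*(-7) - 3*25/(-7)) = -26 - (6 + 21/25 - 3*25*(-1/7)) = -26 - (6 + 21/25 + 75/7) = -26 - 1*3072/175 = -26 - 3072/175 = -7622/175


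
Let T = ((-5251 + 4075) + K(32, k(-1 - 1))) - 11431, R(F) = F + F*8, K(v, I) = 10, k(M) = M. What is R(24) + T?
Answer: -12381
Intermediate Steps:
R(F) = 9*F (R(F) = F + 8*F = 9*F)
T = -12597 (T = ((-5251 + 4075) + 10) - 11431 = (-1176 + 10) - 11431 = -1166 - 11431 = -12597)
R(24) + T = 9*24 - 12597 = 216 - 12597 = -12381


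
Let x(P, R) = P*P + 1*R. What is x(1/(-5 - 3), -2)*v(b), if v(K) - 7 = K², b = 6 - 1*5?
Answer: -127/8 ≈ -15.875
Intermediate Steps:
x(P, R) = R + P² (x(P, R) = P² + R = R + P²)
b = 1 (b = 6 - 5 = 1)
v(K) = 7 + K²
x(1/(-5 - 3), -2)*v(b) = (-2 + (1/(-5 - 3))²)*(7 + 1²) = (-2 + (1/(-8))²)*(7 + 1) = (-2 + (-⅛)²)*8 = (-2 + 1/64)*8 = -127/64*8 = -127/8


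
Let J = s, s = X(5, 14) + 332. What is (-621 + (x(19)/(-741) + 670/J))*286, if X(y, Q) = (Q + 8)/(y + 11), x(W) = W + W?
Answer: -157393786/889 ≈ -1.7705e+5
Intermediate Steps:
x(W) = 2*W
X(y, Q) = (8 + Q)/(11 + y)
s = 2667/8 (s = (8 + 14)/(11 + 5) + 332 = 22/16 + 332 = (1/16)*22 + 332 = 11/8 + 332 = 2667/8 ≈ 333.38)
J = 2667/8 ≈ 333.38
(-621 + (x(19)/(-741) + 670/J))*286 = (-621 + ((2*19)/(-741) + 670/(2667/8)))*286 = (-621 + (38*(-1/741) + 670*(8/2667)))*286 = (-621 + (-2/39 + 5360/2667))*286 = (-621 + 22634/11557)*286 = -7154263/11557*286 = -157393786/889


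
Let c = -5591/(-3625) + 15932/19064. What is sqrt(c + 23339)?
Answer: sqrt(278683067372454170)/3455350 ≈ 152.78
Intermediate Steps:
c = 41085081/17276750 (c = -5591*(-1/3625) + 15932*(1/19064) = 5591/3625 + 3983/4766 = 41085081/17276750 ≈ 2.3781)
sqrt(c + 23339) = sqrt(41085081/17276750 + 23339) = sqrt(403263153331/17276750) = sqrt(278683067372454170)/3455350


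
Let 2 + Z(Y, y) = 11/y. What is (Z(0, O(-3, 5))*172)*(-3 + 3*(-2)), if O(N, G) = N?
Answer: 8772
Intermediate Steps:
Z(Y, y) = -2 + 11/y
(Z(0, O(-3, 5))*172)*(-3 + 3*(-2)) = ((-2 + 11/(-3))*172)*(-3 + 3*(-2)) = ((-2 + 11*(-⅓))*172)*(-3 - 6) = ((-2 - 11/3)*172)*(-9) = -17/3*172*(-9) = -2924/3*(-9) = 8772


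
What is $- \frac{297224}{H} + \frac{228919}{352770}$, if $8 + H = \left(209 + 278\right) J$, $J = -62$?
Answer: $\frac{55882761059}{5327179770} \approx 10.49$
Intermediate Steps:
$H = -30202$ ($H = -8 + \left(209 + 278\right) \left(-62\right) = -8 + 487 \left(-62\right) = -8 - 30194 = -30202$)
$- \frac{297224}{H} + \frac{228919}{352770} = - \frac{297224}{-30202} + \frac{228919}{352770} = \left(-297224\right) \left(- \frac{1}{30202}\right) + 228919 \cdot \frac{1}{352770} = \frac{148612}{15101} + \frac{228919}{352770} = \frac{55882761059}{5327179770}$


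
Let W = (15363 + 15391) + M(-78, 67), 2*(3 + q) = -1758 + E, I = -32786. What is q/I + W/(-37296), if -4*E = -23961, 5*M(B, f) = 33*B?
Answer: -2675583803/3056966640 ≈ -0.87524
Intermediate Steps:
M(B, f) = 33*B/5 (M(B, f) = (33*B)/5 = 33*B/5)
E = 23961/4 (E = -¼*(-23961) = 23961/4 ≈ 5990.3)
q = 16905/8 (q = -3 + (-1758 + 23961/4)/2 = -3 + (½)*(16929/4) = -3 + 16929/8 = 16905/8 ≈ 2113.1)
W = 151196/5 (W = (15363 + 15391) + (33/5)*(-78) = 30754 - 2574/5 = 151196/5 ≈ 30239.)
q/I + W/(-37296) = (16905/8)/(-32786) + (151196/5)/(-37296) = (16905/8)*(-1/32786) + (151196/5)*(-1/37296) = -16905/262288 - 37799/46620 = -2675583803/3056966640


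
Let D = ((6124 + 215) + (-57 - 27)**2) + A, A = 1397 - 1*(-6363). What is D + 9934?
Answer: 31089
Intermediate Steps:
A = 7760 (A = 1397 + 6363 = 7760)
D = 21155 (D = ((6124 + 215) + (-57 - 27)**2) + 7760 = (6339 + (-84)**2) + 7760 = (6339 + 7056) + 7760 = 13395 + 7760 = 21155)
D + 9934 = 21155 + 9934 = 31089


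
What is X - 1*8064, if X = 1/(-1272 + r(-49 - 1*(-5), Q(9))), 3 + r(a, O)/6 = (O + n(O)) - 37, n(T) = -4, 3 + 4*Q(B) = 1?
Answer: -12410497/1539 ≈ -8064.0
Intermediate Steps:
Q(B) = -½ (Q(B) = -¾ + (¼)*1 = -¾ + ¼ = -½)
r(a, O) = -264 + 6*O (r(a, O) = -18 + 6*((O - 4) - 37) = -18 + 6*((-4 + O) - 37) = -18 + 6*(-41 + O) = -18 + (-246 + 6*O) = -264 + 6*O)
X = -1/1539 (X = 1/(-1272 + (-264 + 6*(-½))) = 1/(-1272 + (-264 - 3)) = 1/(-1272 - 267) = 1/(-1539) = -1/1539 ≈ -0.00064977)
X - 1*8064 = -1/1539 - 1*8064 = -1/1539 - 8064 = -12410497/1539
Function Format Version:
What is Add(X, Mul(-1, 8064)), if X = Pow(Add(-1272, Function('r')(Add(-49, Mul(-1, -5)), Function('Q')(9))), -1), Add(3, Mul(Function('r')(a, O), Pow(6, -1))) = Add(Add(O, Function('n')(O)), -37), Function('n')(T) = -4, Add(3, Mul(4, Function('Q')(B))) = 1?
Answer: Rational(-12410497, 1539) ≈ -8064.0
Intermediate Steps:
Function('Q')(B) = Rational(-1, 2) (Function('Q')(B) = Add(Rational(-3, 4), Mul(Rational(1, 4), 1)) = Add(Rational(-3, 4), Rational(1, 4)) = Rational(-1, 2))
Function('r')(a, O) = Add(-264, Mul(6, O)) (Function('r')(a, O) = Add(-18, Mul(6, Add(Add(O, -4), -37))) = Add(-18, Mul(6, Add(Add(-4, O), -37))) = Add(-18, Mul(6, Add(-41, O))) = Add(-18, Add(-246, Mul(6, O))) = Add(-264, Mul(6, O)))
X = Rational(-1, 1539) (X = Pow(Add(-1272, Add(-264, Mul(6, Rational(-1, 2)))), -1) = Pow(Add(-1272, Add(-264, -3)), -1) = Pow(Add(-1272, -267), -1) = Pow(-1539, -1) = Rational(-1, 1539) ≈ -0.00064977)
Add(X, Mul(-1, 8064)) = Add(Rational(-1, 1539), Mul(-1, 8064)) = Add(Rational(-1, 1539), -8064) = Rational(-12410497, 1539)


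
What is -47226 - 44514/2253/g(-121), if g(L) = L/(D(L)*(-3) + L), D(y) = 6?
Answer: -4293536328/90871 ≈ -47249.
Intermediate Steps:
g(L) = L/(-18 + L) (g(L) = L/(6*(-3) + L) = L/(-18 + L))
-47226 - 44514/2253/g(-121) = -47226 - 44514/2253/((-121/(-18 - 121))) = -47226 - 44514*(1/2253)/((-121/(-139))) = -47226 - 14838/(751*((-121*(-1/139)))) = -47226 - 14838/(751*121/139) = -47226 - 14838*139/(751*121) = -47226 - 1*2062482/90871 = -47226 - 2062482/90871 = -4293536328/90871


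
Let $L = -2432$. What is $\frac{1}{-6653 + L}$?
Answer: $- \frac{1}{9085} \approx -0.00011007$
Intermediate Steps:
$\frac{1}{-6653 + L} = \frac{1}{-6653 - 2432} = \frac{1}{-9085} = - \frac{1}{9085}$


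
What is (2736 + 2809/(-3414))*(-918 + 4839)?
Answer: 12204628765/1138 ≈ 1.0725e+7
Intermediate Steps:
(2736 + 2809/(-3414))*(-918 + 4839) = (2736 + 2809*(-1/3414))*3921 = (2736 - 2809/3414)*3921 = (9337895/3414)*3921 = 12204628765/1138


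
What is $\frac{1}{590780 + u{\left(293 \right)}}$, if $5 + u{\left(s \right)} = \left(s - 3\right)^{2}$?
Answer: $\frac{1}{674875} \approx 1.4818 \cdot 10^{-6}$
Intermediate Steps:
$u{\left(s \right)} = -5 + \left(-3 + s\right)^{2}$ ($u{\left(s \right)} = -5 + \left(s - 3\right)^{2} = -5 + \left(-3 + s\right)^{2}$)
$\frac{1}{590780 + u{\left(293 \right)}} = \frac{1}{590780 - \left(5 - \left(-3 + 293\right)^{2}\right)} = \frac{1}{590780 - \left(5 - 290^{2}\right)} = \frac{1}{590780 + \left(-5 + 84100\right)} = \frac{1}{590780 + 84095} = \frac{1}{674875}$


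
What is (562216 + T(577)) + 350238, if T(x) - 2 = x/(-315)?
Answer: 287423063/315 ≈ 9.1245e+5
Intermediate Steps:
T(x) = 2 - x/315 (T(x) = 2 + x/(-315) = 2 + x*(-1/315) = 2 - x/315)
(562216 + T(577)) + 350238 = (562216 + (2 - 1/315*577)) + 350238 = (562216 + (2 - 577/315)) + 350238 = (562216 + 53/315) + 350238 = 177098093/315 + 350238 = 287423063/315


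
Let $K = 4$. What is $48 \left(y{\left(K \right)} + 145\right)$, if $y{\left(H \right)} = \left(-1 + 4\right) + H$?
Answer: $7296$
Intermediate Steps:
$y{\left(H \right)} = 3 + H$
$48 \left(y{\left(K \right)} + 145\right) = 48 \left(\left(3 + 4\right) + 145\right) = 48 \left(7 + 145\right) = 48 \cdot 152 = 7296$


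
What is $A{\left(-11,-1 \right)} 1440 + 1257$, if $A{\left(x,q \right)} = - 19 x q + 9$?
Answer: $-286743$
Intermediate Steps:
$A{\left(x,q \right)} = 9 - 19 q x$ ($A{\left(x,q \right)} = - 19 q x + 9 = 9 - 19 q x$)
$A{\left(-11,-1 \right)} 1440 + 1257 = \left(9 - \left(-19\right) \left(-11\right)\right) 1440 + 1257 = \left(9 - 209\right) 1440 + 1257 = \left(-200\right) 1440 + 1257 = -288000 + 1257 = -286743$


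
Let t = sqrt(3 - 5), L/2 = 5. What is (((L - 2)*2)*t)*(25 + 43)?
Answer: 1088*I*sqrt(2) ≈ 1538.7*I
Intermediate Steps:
L = 10 (L = 2*5 = 10)
t = I*sqrt(2) (t = sqrt(-2) = I*sqrt(2) ≈ 1.4142*I)
(((L - 2)*2)*t)*(25 + 43) = (((10 - 2)*2)*(I*sqrt(2)))*(25 + 43) = ((8*2)*(I*sqrt(2)))*68 = (16*(I*sqrt(2)))*68 = (16*I*sqrt(2))*68 = 1088*I*sqrt(2)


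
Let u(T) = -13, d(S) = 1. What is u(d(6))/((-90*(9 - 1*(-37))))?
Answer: 13/4140 ≈ 0.0031401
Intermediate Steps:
u(d(6))/((-90*(9 - 1*(-37)))) = -13*(-1/(90*(9 - 1*(-37)))) = -13*(-1/(90*(9 + 37))) = -13/((-90*46)) = -13/(-4140) = -13*(-1/4140) = 13/4140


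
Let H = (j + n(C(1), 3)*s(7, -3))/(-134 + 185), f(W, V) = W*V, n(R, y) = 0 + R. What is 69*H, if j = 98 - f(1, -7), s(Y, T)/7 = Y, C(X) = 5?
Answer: 8050/17 ≈ 473.53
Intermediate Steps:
s(Y, T) = 7*Y
n(R, y) = R
f(W, V) = V*W
j = 105 (j = 98 - (-7) = 98 - 1*(-7) = 98 + 7 = 105)
H = 350/51 (H = (105 + 5*(7*7))/(-134 + 185) = (105 + 5*49)/51 = (105 + 245)*(1/51) = 350*(1/51) = 350/51 ≈ 6.8627)
69*H = 69*(350/51) = 8050/17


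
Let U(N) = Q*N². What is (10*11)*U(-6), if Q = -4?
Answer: -15840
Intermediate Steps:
U(N) = -4*N²
(10*11)*U(-6) = (10*11)*(-4*(-6)²) = 110*(-4*36) = 110*(-144) = -15840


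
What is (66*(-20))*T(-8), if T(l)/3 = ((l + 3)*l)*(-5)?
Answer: 792000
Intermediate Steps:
T(l) = -15*l*(3 + l) (T(l) = 3*(((l + 3)*l)*(-5)) = 3*(((3 + l)*l)*(-5)) = 3*((l*(3 + l))*(-5)) = 3*(-5*l*(3 + l)) = -15*l*(3 + l))
(66*(-20))*T(-8) = (66*(-20))*(-15*(-8)*(3 - 8)) = -(-19800)*(-8)*(-5) = -1320*(-600) = 792000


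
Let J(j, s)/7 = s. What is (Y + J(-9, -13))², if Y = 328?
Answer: 56169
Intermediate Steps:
J(j, s) = 7*s
(Y + J(-9, -13))² = (328 + 7*(-13))² = (328 - 91)² = 237² = 56169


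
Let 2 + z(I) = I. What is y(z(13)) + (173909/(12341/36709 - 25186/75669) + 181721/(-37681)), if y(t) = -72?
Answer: 2600377175353805042/49944846665 ≈ 5.2065e+7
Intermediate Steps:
z(I) = -2 + I
y(z(13)) + (173909/(12341/36709 - 25186/75669) + 181721/(-37681)) = -72 + (173909/(12341/36709 - 25186/75669) + 181721/(-37681)) = -72 + (173909/(12341*(1/36709) - 25186*1/75669) + 181721*(-1/37681)) = -72 + (173909/(12341/36709 - 25186/75669) - 181721/37681) = -72 + (173909/(9278255/2777733321) - 181721/37681) = -72 + (173909*(2777733321/9278255) - 181721/37681) = -72 + (483072824121789/9278255 - 181721/37681) = -72 + 2600380771382764922/49944846665 = 2600377175353805042/49944846665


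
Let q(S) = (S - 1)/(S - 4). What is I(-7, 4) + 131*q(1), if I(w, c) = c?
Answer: 4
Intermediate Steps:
q(S) = (-1 + S)/(-4 + S)
I(-7, 4) + 131*q(1) = 4 + 131*((-1 + 1)/(-4 + 1)) = 4 + 131*(0/(-3)) = 4 + 131*(-⅓*0) = 4 + 131*0 = 4 + 0 = 4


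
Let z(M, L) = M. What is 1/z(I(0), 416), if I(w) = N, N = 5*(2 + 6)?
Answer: 1/40 ≈ 0.025000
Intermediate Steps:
N = 40 (N = 5*8 = 40)
I(w) = 40
1/z(I(0), 416) = 1/40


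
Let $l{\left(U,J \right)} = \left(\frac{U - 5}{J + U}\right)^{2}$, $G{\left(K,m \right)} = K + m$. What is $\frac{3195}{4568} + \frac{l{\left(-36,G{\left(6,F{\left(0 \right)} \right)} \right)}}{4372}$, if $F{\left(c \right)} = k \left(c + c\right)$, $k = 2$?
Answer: $\frac{1572420601}{2246770800} \approx 0.69986$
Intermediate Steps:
$F{\left(c \right)} = 4 c$ ($F{\left(c \right)} = 2 \left(c + c\right) = 2 \cdot 2 c = 4 c$)
$l{\left(U,J \right)} = \frac{\left(-5 + U\right)^{2}}{\left(J + U\right)^{2}}$ ($l{\left(U,J \right)} = \left(\frac{-5 + U}{J + U}\right)^{2} = \frac{\left(-5 + U\right)^{2}}{\left(J + U\right)^{2}}$)
$\frac{3195}{4568} + \frac{l{\left(-36,G{\left(6,F{\left(0 \right)} \right)} \right)}}{4372} = \frac{3195}{4568} + \frac{\left(-5 - 36\right)^{2} \frac{1}{\left(\left(6 + 4 \cdot 0\right) - 36\right)^{2}}}{4372} = 3195 \cdot \frac{1}{4568} + \frac{\left(-41\right)^{2}}{\left(\left(6 + 0\right) - 36\right)^{2}} \cdot \frac{1}{4372} = \frac{3195}{4568} + \frac{1681}{\left(6 - 36\right)^{2}} \cdot \frac{1}{4372} = \frac{3195}{4568} + \frac{1681}{900} \cdot \frac{1}{4372} = \frac{3195}{4568} + \frac{1681}{3934800} = \frac{1572420601}{2246770800}$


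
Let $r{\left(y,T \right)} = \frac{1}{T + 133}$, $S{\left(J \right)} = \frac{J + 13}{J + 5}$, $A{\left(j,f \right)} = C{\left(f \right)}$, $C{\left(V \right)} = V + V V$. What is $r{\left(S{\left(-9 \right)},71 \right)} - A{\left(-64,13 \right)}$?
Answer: $- \frac{37127}{204} \approx -182.0$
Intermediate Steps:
$C{\left(V \right)} = V + V^{2}$
$A{\left(j,f \right)} = f \left(1 + f\right)$
$S{\left(J \right)} = \frac{13 + J}{5 + J}$
$r{\left(y,T \right)} = \frac{1}{133 + T}$
$r{\left(S{\left(-9 \right)},71 \right)} - A{\left(-64,13 \right)} = \frac{1}{133 + 71} - 13 \left(1 + 13\right) = \frac{1}{204} - 13 \cdot 14 = \frac{1}{204} - 182 = - \frac{37127}{204}$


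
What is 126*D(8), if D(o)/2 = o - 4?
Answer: 1008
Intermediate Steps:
D(o) = -8 + 2*o (D(o) = 2*(o - 4) = 2*(-4 + o) = -8 + 2*o)
126*D(8) = 126*(-8 + 2*8) = 126*(-8 + 16) = 126*8 = 1008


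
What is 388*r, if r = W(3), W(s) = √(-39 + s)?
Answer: 2328*I ≈ 2328.0*I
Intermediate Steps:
r = 6*I (r = √(-39 + 3) = √(-36) = 6*I ≈ 6.0*I)
388*r = 388*(6*I) = 2328*I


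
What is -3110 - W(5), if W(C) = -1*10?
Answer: -3100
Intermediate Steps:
W(C) = -10
-3110 - W(5) = -3110 - 1*(-10) = -3110 + 10 = -3100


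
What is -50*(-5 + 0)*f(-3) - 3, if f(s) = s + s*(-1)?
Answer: -3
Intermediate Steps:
f(s) = 0 (f(s) = s - s = 0)
-50*(-5 + 0)*f(-3) - 3 = -50*(-5 + 0)*0 - 3 = -(-250)*0 - 3 = -50*0 - 3 = 0 - 3 = -3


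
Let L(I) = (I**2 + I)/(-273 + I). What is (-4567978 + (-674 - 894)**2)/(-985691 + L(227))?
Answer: 48515142/22696771 ≈ 2.1375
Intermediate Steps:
L(I) = (I + I**2)/(-273 + I)
(-4567978 + (-674 - 894)**2)/(-985691 + L(227)) = (-4567978 + (-674 - 894)**2)/(-985691 + 227*(1 + 227)/(-273 + 227)) = (-4567978 + (-1568)**2)/(-985691 + 227*228/(-46)) = (-4567978 + 2458624)/(-985691 + 227*(-1/46)*228) = -2109354/(-985691 - 25878/23) = -2109354/(-22696771/23) = -2109354*(-23/22696771) = 48515142/22696771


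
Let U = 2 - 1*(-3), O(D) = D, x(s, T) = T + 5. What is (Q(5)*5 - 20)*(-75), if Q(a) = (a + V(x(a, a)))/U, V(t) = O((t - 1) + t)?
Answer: -300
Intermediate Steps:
x(s, T) = 5 + T
V(t) = -1 + 2*t (V(t) = (t - 1) + t = (-1 + t) + t = -1 + 2*t)
U = 5 (U = 2 + 3 = 5)
Q(a) = 9/5 + 3*a/5 (Q(a) = (a + (-1 + 2*(5 + a)))/5 = (a + (-1 + (10 + 2*a)))*(1/5) = (a + (9 + 2*a))*(1/5) = (9 + 3*a)*(1/5) = 9/5 + 3*a/5)
(Q(5)*5 - 20)*(-75) = ((9/5 + (3/5)*5)*5 - 20)*(-75) = ((9/5 + 3)*5 - 20)*(-75) = ((24/5)*5 - 20)*(-75) = (24 - 20)*(-75) = 4*(-75) = -300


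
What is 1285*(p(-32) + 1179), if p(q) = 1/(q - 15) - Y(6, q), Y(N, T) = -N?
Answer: 71566790/47 ≈ 1.5227e+6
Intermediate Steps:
p(q) = 6 + 1/(-15 + q) (p(q) = 1/(q - 15) - (-1)*6 = 1/(-15 + q) - 1*(-6) = 1/(-15 + q) + 6 = 6 + 1/(-15 + q))
1285*(p(-32) + 1179) = 1285*((-89 + 6*(-32))/(-15 - 32) + 1179) = 1285*((-89 - 192)/(-47) + 1179) = 1285*(-1/47*(-281) + 1179) = 1285*(281/47 + 1179) = 1285*(55694/47) = 71566790/47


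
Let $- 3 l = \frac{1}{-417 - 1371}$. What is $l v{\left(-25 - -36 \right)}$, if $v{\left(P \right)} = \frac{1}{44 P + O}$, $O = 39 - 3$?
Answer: $\frac{1}{2789280} \approx 3.5852 \cdot 10^{-7}$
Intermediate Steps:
$O = 36$
$l = \frac{1}{5364}$ ($l = - \frac{1}{3 \left(-417 - 1371\right)} = - \frac{1}{3 \left(-1788\right)} = \left(- \frac{1}{3}\right) \left(- \frac{1}{1788}\right) = \frac{1}{5364} \approx 0.00018643$)
$v{\left(P \right)} = \frac{1}{36 + 44 P}$ ($v{\left(P \right)} = \frac{1}{44 P + 36} = \frac{1}{36 + 44 P}$)
$l v{\left(-25 - -36 \right)} = \frac{\frac{1}{4} \frac{1}{9 + 11 \left(-25 - -36\right)}}{5364} = \frac{\frac{1}{4} \frac{1}{9 + 11 \left(-25 + 36\right)}}{5364} = \frac{\frac{1}{4} \frac{1}{9 + 11 \cdot 11}}{5364} = \frac{\frac{1}{4} \frac{1}{9 + 121}}{5364} = \frac{\frac{1}{4} \cdot \frac{1}{130}}{5364} = \frac{1}{5364} \cdot \frac{1}{520} = \frac{1}{2789280}$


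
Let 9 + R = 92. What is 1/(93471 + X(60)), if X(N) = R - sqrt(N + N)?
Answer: 46777/4376175398 + sqrt(30)/4376175398 ≈ 1.0690e-5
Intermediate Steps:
R = 83 (R = -9 + 92 = 83)
X(N) = 83 - sqrt(2)*sqrt(N) (X(N) = 83 - sqrt(N + N) = 83 - sqrt(2*N) = 83 - sqrt(2)*sqrt(N))
1/(93471 + X(60)) = 1/(93471 + (83 - sqrt(2)*sqrt(60))) = 1/(93471 + (83 - sqrt(2)*2*sqrt(15))) = 1/(93471 + (83 - 2*sqrt(30))) = 1/(93554 - 2*sqrt(30))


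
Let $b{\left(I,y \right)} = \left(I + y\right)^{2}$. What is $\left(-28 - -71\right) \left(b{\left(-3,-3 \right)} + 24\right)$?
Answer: $2580$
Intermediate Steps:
$\left(-28 - -71\right) \left(b{\left(-3,-3 \right)} + 24\right) = \left(-28 - -71\right) \left(\left(-3 - 3\right)^{2} + 24\right) = \left(-28 + 71\right) \left(\left(-6\right)^{2} + 24\right) = 43 \left(36 + 24\right) = 43 \cdot 60 = 2580$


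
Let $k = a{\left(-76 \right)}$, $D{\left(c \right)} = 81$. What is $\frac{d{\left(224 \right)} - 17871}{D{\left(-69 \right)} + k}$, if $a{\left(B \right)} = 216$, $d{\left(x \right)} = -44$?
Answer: $- \frac{17915}{297} \approx -60.32$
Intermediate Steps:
$k = 216$
$\frac{d{\left(224 \right)} - 17871}{D{\left(-69 \right)} + k} = \frac{-44 - 17871}{81 + 216} = - \frac{17915}{297}$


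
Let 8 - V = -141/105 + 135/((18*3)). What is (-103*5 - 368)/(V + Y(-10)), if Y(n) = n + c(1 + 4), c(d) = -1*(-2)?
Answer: 61810/81 ≈ 763.09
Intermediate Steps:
c(d) = 2
V = 479/70 (V = 8 - (-141/105 + 135/((18*3))) = 8 - (-141*1/105 + 135/54) = 8 - (-47/35 + 135*(1/54)) = 8 - (-47/35 + 5/2) = 8 - 1*81/70 = 8 - 81/70 = 479/70 ≈ 6.8429)
Y(n) = 2 + n (Y(n) = n + 2 = 2 + n)
(-103*5 - 368)/(V + Y(-10)) = (-103*5 - 368)/(479/70 + (2 - 10)) = (-515 - 368)/(479/70 - 8) = -883/(-81/70) = -883*(-70/81) = 61810/81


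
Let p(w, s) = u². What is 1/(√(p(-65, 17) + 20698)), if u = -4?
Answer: √20714/20714 ≈ 0.0069481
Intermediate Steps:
p(w, s) = 16 (p(w, s) = (-4)² = 16)
1/(√(p(-65, 17) + 20698)) = 1/(√(16 + 20698)) = 1/(√20714) = √20714/20714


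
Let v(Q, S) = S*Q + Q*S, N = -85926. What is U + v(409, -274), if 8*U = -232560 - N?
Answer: -969845/4 ≈ -2.4246e+5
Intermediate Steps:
v(Q, S) = 2*Q*S (v(Q, S) = Q*S + Q*S = 2*Q*S)
U = -73317/4 (U = (-232560 - 1*(-85926))/8 = (-232560 + 85926)/8 = (⅛)*(-146634) = -73317/4 ≈ -18329.)
U + v(409, -274) = -73317/4 + 2*409*(-274) = -73317/4 - 224132 = -969845/4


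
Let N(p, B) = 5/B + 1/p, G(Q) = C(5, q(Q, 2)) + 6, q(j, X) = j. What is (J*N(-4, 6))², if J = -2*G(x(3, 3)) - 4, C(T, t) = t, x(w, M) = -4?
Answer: 196/9 ≈ 21.778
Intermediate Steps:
G(Q) = 6 + Q (G(Q) = Q + 6 = 6 + Q)
N(p, B) = 1/p + 5/B (N(p, B) = 5/B + 1/p = 1/p + 5/B)
J = -8 (J = -2*(6 - 4) - 4 = -2*2 - 4 = -4 - 4 = -8)
(J*N(-4, 6))² = (-8*(1/(-4) + 5/6))² = (-8*(-¼ + 5*(⅙)))² = (-8*(-¼ + ⅚))² = (-8*7/12)² = (-14/3)² = 196/9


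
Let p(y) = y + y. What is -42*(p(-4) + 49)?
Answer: -1722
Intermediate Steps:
p(y) = 2*y
-42*(p(-4) + 49) = -42*(2*(-4) + 49) = -42*(-8 + 49) = -42*41 = -1722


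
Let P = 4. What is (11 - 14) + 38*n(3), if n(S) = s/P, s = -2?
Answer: -22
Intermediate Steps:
n(S) = -½ (n(S) = -2/4 = -2*¼ = -½)
(11 - 14) + 38*n(3) = (11 - 14) + 38*(-½) = -3 - 19 = -22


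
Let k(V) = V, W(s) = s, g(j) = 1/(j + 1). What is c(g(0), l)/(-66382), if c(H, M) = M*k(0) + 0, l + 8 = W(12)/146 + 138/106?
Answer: 0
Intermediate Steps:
g(j) = 1/(1 + j)
l = -25597/3869 (l = -8 + (12/146 + 138/106) = -8 + (12*(1/146) + 138*(1/106)) = -8 + (6/73 + 69/53) = -8 + 5355/3869 = -25597/3869 ≈ -6.6159)
c(H, M) = 0 (c(H, M) = M*0 + 0 = 0 + 0 = 0)
c(g(0), l)/(-66382) = 0/(-66382) = 0*(-1/66382) = 0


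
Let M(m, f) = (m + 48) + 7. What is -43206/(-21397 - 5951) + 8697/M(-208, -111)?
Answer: -12846391/232458 ≈ -55.263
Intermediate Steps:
M(m, f) = 55 + m (M(m, f) = (48 + m) + 7 = 55 + m)
-43206/(-21397 - 5951) + 8697/M(-208, -111) = -43206/(-21397 - 5951) + 8697/(55 - 208) = -43206/(-27348) + 8697/(-153) = -43206*(-1/27348) + 8697*(-1/153) = 7201/4558 - 2899/51 = -12846391/232458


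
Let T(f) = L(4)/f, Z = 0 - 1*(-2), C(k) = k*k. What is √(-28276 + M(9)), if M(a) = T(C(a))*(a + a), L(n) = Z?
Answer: 4*I*√15905/3 ≈ 168.15*I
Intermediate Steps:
C(k) = k²
Z = 2 (Z = 0 + 2 = 2)
L(n) = 2
T(f) = 2/f
M(a) = 4/a (M(a) = (2/(a²))*(a + a) = (2/a²)*(2*a) = 4/a)
√(-28276 + M(9)) = √(-28276 + 4/9) = √(-254480/9) = 4*I*√15905/3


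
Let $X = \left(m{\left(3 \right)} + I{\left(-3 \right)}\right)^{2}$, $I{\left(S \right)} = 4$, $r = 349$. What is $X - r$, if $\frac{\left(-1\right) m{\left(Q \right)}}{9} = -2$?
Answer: $135$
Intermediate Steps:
$m{\left(Q \right)} = 18$ ($m{\left(Q \right)} = \left(-9\right) \left(-2\right) = 18$)
$X = 484$ ($X = \left(18 + 4\right)^{2} = 22^{2} = 484$)
$X - r = 484 - 349 = 135$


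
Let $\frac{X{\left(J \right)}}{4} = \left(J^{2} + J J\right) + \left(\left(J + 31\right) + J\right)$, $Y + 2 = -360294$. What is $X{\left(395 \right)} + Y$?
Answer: $891188$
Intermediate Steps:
$Y = -360296$ ($Y = -2 - 360294 = -360296$)
$X{\left(J \right)} = 124 + 8 J + 8 J^{2}$ ($X{\left(J \right)} = 4 \left(\left(J^{2} + J J\right) + \left(\left(J + 31\right) + J\right)\right) = 4 \left(\left(J^{2} + J^{2}\right) + \left(\left(31 + J\right) + J\right)\right) = 4 \left(2 J^{2} + \left(31 + 2 J\right)\right) = 4 \left(31 + 2 J + 2 J^{2}\right) = 124 + 8 J + 8 J^{2}$)
$X{\left(395 \right)} + Y = \left(124 + 8 \cdot 395 + 8 \cdot 395^{2}\right) - 360296 = \left(124 + 3160 + 8 \cdot 156025\right) - 360296 = \left(124 + 3160 + 1248200\right) - 360296 = 1251484 - 360296 = 891188$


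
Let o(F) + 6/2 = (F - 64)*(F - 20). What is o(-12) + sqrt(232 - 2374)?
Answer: 2429 + 3*I*sqrt(238) ≈ 2429.0 + 46.282*I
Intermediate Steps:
o(F) = -3 + (-64 + F)*(-20 + F) (o(F) = -3 + (F - 64)*(F - 20) = -3 + (-64 + F)*(-20 + F))
o(-12) + sqrt(232 - 2374) = (1277 + (-12)**2 - 84*(-12)) + sqrt(232 - 2374) = (1277 + 144 + 1008) + sqrt(-2142) = 2429 + 3*I*sqrt(238)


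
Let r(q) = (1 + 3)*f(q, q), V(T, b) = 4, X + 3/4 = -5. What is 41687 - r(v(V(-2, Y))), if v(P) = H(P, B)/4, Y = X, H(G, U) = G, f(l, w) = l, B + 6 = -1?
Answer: 41683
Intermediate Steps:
B = -7 (B = -6 - 1 = -7)
X = -23/4 (X = -¾ - 5 = -23/4 ≈ -5.7500)
Y = -23/4 ≈ -5.7500
v(P) = P/4
r(q) = 4*q (r(q) = (1 + 3)*q = 4*q)
41687 - r(v(V(-2, Y))) = 41687 - 4*(¼)*4 = 41687 - 4 = 41683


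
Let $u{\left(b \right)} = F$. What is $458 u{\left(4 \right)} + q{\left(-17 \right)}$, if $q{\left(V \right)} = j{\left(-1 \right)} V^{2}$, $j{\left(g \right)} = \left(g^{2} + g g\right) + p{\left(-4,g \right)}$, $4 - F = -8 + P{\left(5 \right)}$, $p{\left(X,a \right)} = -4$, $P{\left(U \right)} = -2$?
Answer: $5834$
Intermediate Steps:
$F = 14$ ($F = 4 - \left(-8 - 2\right) = 4 - -10 = 4 + 10 = 14$)
$u{\left(b \right)} = 14$
$j{\left(g \right)} = -4 + 2 g^{2}$ ($j{\left(g \right)} = \left(g^{2} + g g\right) - 4 = \left(g^{2} + g^{2}\right) - 4 = 2 g^{2} - 4 = -4 + 2 g^{2}$)
$q{\left(V \right)} = - 2 V^{2}$ ($q{\left(V \right)} = \left(-4 + 2 \left(-1\right)^{2}\right) V^{2} = \left(-4 + 2 \cdot 1\right) V^{2} = \left(-4 + 2\right) V^{2} = - 2 V^{2}$)
$458 u{\left(4 \right)} + q{\left(-17 \right)} = 458 \cdot 14 - 2 \left(-17\right)^{2} = 6412 - 578 = 5834$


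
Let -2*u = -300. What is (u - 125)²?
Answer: 625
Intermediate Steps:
u = 150 (u = -½*(-300) = 150)
(u - 125)² = (150 - 125)² = 25² = 625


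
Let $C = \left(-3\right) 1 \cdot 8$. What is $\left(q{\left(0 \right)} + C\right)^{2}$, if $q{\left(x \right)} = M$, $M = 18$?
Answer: $36$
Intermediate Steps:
$C = -24$ ($C = \left(-3\right) 8 = -24$)
$q{\left(x \right)} = 18$
$\left(q{\left(0 \right)} + C\right)^{2} = \left(18 - 24\right)^{2} = \left(-6\right)^{2} = 36$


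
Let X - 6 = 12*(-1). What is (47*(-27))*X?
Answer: 7614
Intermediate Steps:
X = -6 (X = 6 + 12*(-1) = 6 - 12 = -6)
(47*(-27))*X = (47*(-27))*(-6) = -1269*(-6) = 7614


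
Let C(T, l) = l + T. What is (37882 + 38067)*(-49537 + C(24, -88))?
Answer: -3767146349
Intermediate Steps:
C(T, l) = T + l
(37882 + 38067)*(-49537 + C(24, -88)) = (37882 + 38067)*(-49537 + (24 - 88)) = 75949*(-49537 - 64) = 75949*(-49601) = -3767146349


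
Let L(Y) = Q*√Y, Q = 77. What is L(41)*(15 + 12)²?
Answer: 56133*√41 ≈ 3.5943e+5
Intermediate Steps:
L(Y) = 77*√Y
L(41)*(15 + 12)² = (77*√41)*(15 + 12)² = (77*√41)*27² = (77*√41)*729 = 56133*√41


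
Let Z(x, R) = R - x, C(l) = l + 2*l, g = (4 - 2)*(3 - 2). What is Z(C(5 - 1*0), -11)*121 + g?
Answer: -3144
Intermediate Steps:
g = 2 (g = 2*1 = 2)
C(l) = 3*l
Z(C(5 - 1*0), -11)*121 + g = (-11 - 3*(5 - 1*0))*121 + 2 = (-11 - 3*(5 + 0))*121 + 2 = (-11 - 3*5)*121 + 2 = (-11 - 1*15)*121 + 2 = (-11 - 15)*121 + 2 = -26*121 + 2 = -3146 + 2 = -3144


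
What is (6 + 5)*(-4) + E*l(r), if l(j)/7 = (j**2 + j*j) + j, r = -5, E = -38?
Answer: -12014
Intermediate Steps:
l(j) = 7*j + 14*j**2 (l(j) = 7*((j**2 + j*j) + j) = 7*((j**2 + j**2) + j) = 7*(2*j**2 + j) = 7*(j + 2*j**2) = 7*j + 14*j**2)
(6 + 5)*(-4) + E*l(r) = (6 + 5)*(-4) - 266*(-5)*(1 + 2*(-5)) = 11*(-4) - 266*(-5)*(1 - 10) = -44 - 266*(-5)*(-9) = -44 - 38*315 = -44 - 11970 = -12014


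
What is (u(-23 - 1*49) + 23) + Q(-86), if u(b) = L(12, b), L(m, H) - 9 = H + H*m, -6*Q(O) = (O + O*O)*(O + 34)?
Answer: 187348/3 ≈ 62449.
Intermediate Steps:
Q(O) = -(34 + O)*(O + O**2)/6 (Q(O) = -(O + O*O)*(O + 34)/6 = -(O + O**2)*(34 + O)/6 = -(34 + O)*(O + O**2)/6)
L(m, H) = 9 + H + H*m (L(m, H) = 9 + (H + H*m) = 9 + H + H*m)
u(b) = 9 + 13*b (u(b) = 9 + b + b*12 = 9 + b + 12*b = 9 + 13*b)
(u(-23 - 1*49) + 23) + Q(-86) = ((9 + 13*(-23 - 1*49)) + 23) - 1/6*(-86)*(34 + (-86)**2 + 35*(-86)) = ((9 + 13*(-23 - 49)) + 23) - 1/6*(-86)*(34 + 7396 - 3010) = ((9 + 13*(-72)) + 23) - 1/6*(-86)*4420 = ((9 - 936) + 23) + 190060/3 = (-927 + 23) + 190060/3 = -904 + 190060/3 = 187348/3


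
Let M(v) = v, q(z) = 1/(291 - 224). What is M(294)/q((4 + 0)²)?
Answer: 19698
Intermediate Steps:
q(z) = 1/67
M(294)/q((4 + 0)²) = 294/(1/67) = 294*67 = 19698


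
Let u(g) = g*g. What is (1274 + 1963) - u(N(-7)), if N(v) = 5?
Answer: 3212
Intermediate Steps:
u(g) = g²
(1274 + 1963) - u(N(-7)) = (1274 + 1963) - 1*5² = 3237 - 1*25 = 3237 - 25 = 3212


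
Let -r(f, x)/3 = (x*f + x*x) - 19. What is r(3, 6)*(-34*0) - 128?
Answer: -128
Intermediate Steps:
r(f, x) = 57 - 3*x**2 - 3*f*x (r(f, x) = -3*((x*f + x*x) - 19) = -3*((f*x + x**2) - 19) = -3*((x**2 + f*x) - 19) = -3*(-19 + x**2 + f*x) = 57 - 3*x**2 - 3*f*x)
r(3, 6)*(-34*0) - 128 = (57 - 3*6**2 - 3*3*6)*(-34*0) - 128 = (57 - 3*36 - 54)*0 - 128 = (57 - 108 - 54)*0 - 128 = -105*0 - 128 = 0 - 128 = -128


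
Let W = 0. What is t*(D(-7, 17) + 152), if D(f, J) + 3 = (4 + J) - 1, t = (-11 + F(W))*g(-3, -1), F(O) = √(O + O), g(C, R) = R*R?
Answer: -1859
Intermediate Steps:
g(C, R) = R²
F(O) = √2*√O (F(O) = √(2*O) = √2*√O)
t = -11 (t = (-11 + √2*√0)*(-1)² = (-11 + √2*0)*1 = (-11 + 0)*1 = -11*1 = -11)
D(f, J) = J (D(f, J) = -3 + ((4 + J) - 1) = -3 + (3 + J) = J)
t*(D(-7, 17) + 152) = -11*(17 + 152) = -11*169 = -1859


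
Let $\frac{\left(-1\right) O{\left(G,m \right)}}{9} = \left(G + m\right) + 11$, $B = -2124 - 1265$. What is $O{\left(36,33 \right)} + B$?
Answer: $-4109$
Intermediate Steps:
$B = -3389$
$O{\left(G,m \right)} = -99 - 9 G - 9 m$ ($O{\left(G,m \right)} = - 9 \left(\left(G + m\right) + 11\right) = - 9 \left(11 + G + m\right) = -99 - 9 G - 9 m$)
$O{\left(36,33 \right)} + B = \left(-99 - 324 - 297\right) - 3389 = -720 - 3389 = -4109$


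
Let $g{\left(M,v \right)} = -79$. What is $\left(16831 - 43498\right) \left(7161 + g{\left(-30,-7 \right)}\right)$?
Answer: $-188855694$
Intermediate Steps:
$\left(16831 - 43498\right) \left(7161 + g{\left(-30,-7 \right)}\right) = \left(16831 - 43498\right) \left(7161 - 79\right) = \left(-26667\right) 7082 = -188855694$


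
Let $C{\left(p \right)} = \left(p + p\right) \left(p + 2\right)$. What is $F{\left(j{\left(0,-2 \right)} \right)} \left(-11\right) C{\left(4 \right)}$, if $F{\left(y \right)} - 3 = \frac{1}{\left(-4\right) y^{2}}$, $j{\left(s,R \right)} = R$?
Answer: $-1551$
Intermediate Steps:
$C{\left(p \right)} = 2 p \left(2 + p\right)$
$F{\left(y \right)} = 3 - \frac{1}{4 y^{2}}$ ($F{\left(y \right)} = 3 + \frac{1}{\left(-4\right) y^{2}} = 3 - \frac{1}{4 y^{2}}$)
$F{\left(j{\left(0,-2 \right)} \right)} \left(-11\right) C{\left(4 \right)} = \left(3 - \frac{1}{4 \cdot 4}\right) \left(-11\right) 2 \cdot 4 \left(2 + 4\right) = \left(3 - \frac{1}{16}\right) \left(-11\right) 2 \cdot 4 \cdot 6 = \left(3 - \frac{1}{16}\right) \left(-11\right) 48 = \frac{47}{16} \left(-11\right) 48 = \left(- \frac{517}{16}\right) 48 = -1551$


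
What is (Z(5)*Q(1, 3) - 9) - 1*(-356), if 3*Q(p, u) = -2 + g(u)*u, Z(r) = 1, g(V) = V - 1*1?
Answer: 1045/3 ≈ 348.33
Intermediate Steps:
g(V) = -1 + V (g(V) = V - 1 = -1 + V)
Q(p, u) = -⅔ + u*(-1 + u)/3 (Q(p, u) = (-2 + (-1 + u)*u)/3 = (-2 + u*(-1 + u))/3 = -⅔ + u*(-1 + u)/3)
(Z(5)*Q(1, 3) - 9) - 1*(-356) = (1*(-⅔ + (⅓)*3*(-1 + 3)) - 9) - 1*(-356) = (1*(-⅔ + (⅓)*3*2) - 9) + 356 = (1*(-⅔ + 2) - 9) + 356 = (1*(4/3) - 9) + 356 = (4/3 - 9) + 356 = -23/3 + 356 = 1045/3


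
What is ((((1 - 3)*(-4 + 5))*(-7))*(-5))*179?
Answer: -12530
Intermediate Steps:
((((1 - 3)*(-4 + 5))*(-7))*(-5))*179 = ((-2*1*(-7))*(-5))*179 = (-2*(-7)*(-5))*179 = (14*(-5))*179 = -70*179 = -12530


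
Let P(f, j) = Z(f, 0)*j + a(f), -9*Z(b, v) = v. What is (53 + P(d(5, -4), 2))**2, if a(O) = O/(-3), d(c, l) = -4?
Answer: 26569/9 ≈ 2952.1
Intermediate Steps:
Z(b, v) = -v/9
a(O) = -O/3 (a(O) = O*(-1/3) = -O/3)
P(f, j) = -f/3 (P(f, j) = (-1/9*0)*j - f/3 = 0*j - f/3 = 0 - f/3 = -f/3)
(53 + P(d(5, -4), 2))**2 = (53 - 1/3*(-4))**2 = (53 + 4/3)**2 = (163/3)**2 = 26569/9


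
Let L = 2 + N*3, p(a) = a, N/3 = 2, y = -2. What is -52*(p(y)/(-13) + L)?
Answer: -1048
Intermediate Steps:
N = 6 (N = 3*2 = 6)
L = 20 (L = 2 + 6*3 = 2 + 18 = 20)
-52*(p(y)/(-13) + L) = -52*(-2/(-13) + 20) = -52*(-2*(-1/13) + 20) = -52*(2/13 + 20) = -52*262/13 = -1048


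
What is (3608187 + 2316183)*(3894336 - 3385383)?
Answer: 3015225884610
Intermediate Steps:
(3608187 + 2316183)*(3894336 - 3385383) = 5924370*508953 = 3015225884610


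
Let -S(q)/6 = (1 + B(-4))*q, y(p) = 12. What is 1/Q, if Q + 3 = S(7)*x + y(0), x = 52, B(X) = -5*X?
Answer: -1/45855 ≈ -2.1808e-5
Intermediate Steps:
S(q) = -126*q (S(q) = -6*(1 - 5*(-4))*q = -6*(1 + 20)*q = -126*q)
Q = -45855 (Q = -3 + (-126*7*52 + 12) = -3 + (-882*52 + 12) = -3 + (-45864 + 12) = -3 - 45852 = -45855)
1/Q = 1/(-45855) = -1/45855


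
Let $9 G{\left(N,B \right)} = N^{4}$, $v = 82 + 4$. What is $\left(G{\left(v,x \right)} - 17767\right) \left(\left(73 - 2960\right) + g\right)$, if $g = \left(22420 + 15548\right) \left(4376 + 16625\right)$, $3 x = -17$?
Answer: $\frac{43488910430232953}{9} \approx 4.8321 \cdot 10^{15}$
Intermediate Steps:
$x = - \frac{17}{3}$ ($x = \frac{1}{3} \left(-17\right) = - \frac{17}{3} \approx -5.6667$)
$v = 86$
$G{\left(N,B \right)} = \frac{N^{4}}{9}$
$g = 797365968$ ($g = 37968 \cdot 21001 = 797365968$)
$\left(G{\left(v,x \right)} - 17767\right) \left(\left(73 - 2960\right) + g\right) = \left(\frac{86^{4}}{9} - 17767\right) \left(\left(73 - 2960\right) + 797365968\right) = \left(\frac{1}{9} \cdot 54700816 - 17767\right) \left(\left(73 - 2960\right) + 797365968\right) = \left(\frac{54700816}{9} - 17767\right) \left(-2887 + 797365968\right) = \frac{54540913}{9} \cdot 797363081 = \frac{43488910430232953}{9}$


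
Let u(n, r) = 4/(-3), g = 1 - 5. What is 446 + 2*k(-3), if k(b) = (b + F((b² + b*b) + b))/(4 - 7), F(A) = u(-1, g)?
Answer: 4040/9 ≈ 448.89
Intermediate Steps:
g = -4
u(n, r) = -4/3 (u(n, r) = 4*(-⅓) = -4/3)
F(A) = -4/3
k(b) = 4/9 - b/3 (k(b) = (b - 4/3)/(4 - 7) = (-4/3 + b)/(-3) = (-4/3 + b)*(-⅓) = 4/9 - b/3)
446 + 2*k(-3) = 446 + 2*(4/9 - ⅓*(-3)) = 446 + 2*(4/9 + 1) = 446 + 2*(13/9) = 446 + 26/9 = 4040/9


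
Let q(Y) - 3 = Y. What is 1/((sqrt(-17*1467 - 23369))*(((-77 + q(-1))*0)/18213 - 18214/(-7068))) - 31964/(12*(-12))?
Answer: 7991/36 - 1767*I*sqrt(12077)/109985239 ≈ 221.97 - 0.0017656*I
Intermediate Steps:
q(Y) = 3 + Y
1/((sqrt(-17*1467 - 23369))*(((-77 + q(-1))*0)/18213 - 18214/(-7068))) - 31964/(12*(-12)) = 1/((sqrt(-17*1467 - 23369))*(((-77 + (3 - 1))*0)/18213 - 18214/(-7068))) - 31964/(12*(-12)) = 1/((sqrt(-24939 - 23369))*(((-77 + 2)*0)*(1/18213) - 18214*(-1/7068))) - 31964/(-144) = 1/((sqrt(-48308))*(-75*0*(1/18213) + 9107/3534)) - 31964*(-1/144) = 1/(((2*I*sqrt(12077)))*(0*(1/18213) + 9107/3534)) + 7991/36 = (-I*sqrt(12077)/24154)/(0 + 9107/3534) + 7991/36 = (-I*sqrt(12077)/24154)/(9107/3534) + 7991/36 = -I*sqrt(12077)/24154*(3534/9107) + 7991/36 = -1767*I*sqrt(12077)/109985239 + 7991/36 = 7991/36 - 1767*I*sqrt(12077)/109985239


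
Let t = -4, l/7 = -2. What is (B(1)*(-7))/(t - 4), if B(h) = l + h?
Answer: -91/8 ≈ -11.375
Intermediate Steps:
l = -14 (l = 7*(-2) = -14)
B(h) = -14 + h
(B(1)*(-7))/(t - 4) = ((-14 + 1)*(-7))/(-4 - 4) = -13*(-7)/(-8) = 91*(-⅛) = -91/8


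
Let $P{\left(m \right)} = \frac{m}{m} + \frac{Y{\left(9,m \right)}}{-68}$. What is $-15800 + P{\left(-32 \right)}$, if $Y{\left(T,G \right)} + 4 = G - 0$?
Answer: $- \frac{268574}{17} \approx -15798.0$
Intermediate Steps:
$Y{\left(T,G \right)} = -4 + G$ ($Y{\left(T,G \right)} = -4 + \left(G - 0\right) = -4 + \left(G + 0\right) = -4 + G$)
$P{\left(m \right)} = \frac{18}{17} - \frac{m}{68}$ ($P{\left(m \right)} = \frac{m}{m} + \frac{-4 + m}{-68} = 1 + \left(-4 + m\right) \left(- \frac{1}{68}\right) = 1 - \left(- \frac{1}{17} + \frac{m}{68}\right) = \frac{18}{17} - \frac{m}{68}$)
$-15800 + P{\left(-32 \right)} = -15800 + \left(\frac{18}{17} - - \frac{8}{17}\right) = -15800 + \left(\frac{18}{17} + \frac{8}{17}\right) = -15800 + \frac{26}{17} = - \frac{268574}{17}$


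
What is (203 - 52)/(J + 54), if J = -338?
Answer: -151/284 ≈ -0.53169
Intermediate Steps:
(203 - 52)/(J + 54) = (203 - 52)/(-338 + 54) = 151/(-284) = 151*(-1/284) = -151/284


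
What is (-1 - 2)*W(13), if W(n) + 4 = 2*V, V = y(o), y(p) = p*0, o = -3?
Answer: 12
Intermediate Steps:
y(p) = 0
V = 0
W(n) = -4 (W(n) = -4 + 2*0 = -4 + 0 = -4)
(-1 - 2)*W(13) = (-1 - 2)*(-4) = -3*(-4) = 12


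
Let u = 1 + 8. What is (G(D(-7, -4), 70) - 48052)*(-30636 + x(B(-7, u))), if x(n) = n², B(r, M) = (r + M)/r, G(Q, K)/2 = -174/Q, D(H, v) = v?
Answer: 72003139400/49 ≈ 1.4695e+9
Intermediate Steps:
u = 9
G(Q, K) = -348/Q (G(Q, K) = 2*(-174/Q) = -348/Q)
B(r, M) = (M + r)/r
(G(D(-7, -4), 70) - 48052)*(-30636 + x(B(-7, u))) = (-348/(-4) - 48052)*(-30636 + ((9 - 7)/(-7))²) = (-348*(-¼) - 48052)*(-30636 + (-⅐*2)²) = (87 - 48052)*(-30636 + (-2/7)²) = -47965*(-30636 + 4/49) = -47965*(-1501160/49) = 72003139400/49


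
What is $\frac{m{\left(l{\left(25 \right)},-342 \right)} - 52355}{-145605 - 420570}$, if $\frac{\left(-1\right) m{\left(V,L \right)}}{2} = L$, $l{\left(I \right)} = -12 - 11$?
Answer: $\frac{51671}{566175} \approx 0.091263$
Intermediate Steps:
$l{\left(I \right)} = -23$ ($l{\left(I \right)} = -12 - 11 = -23$)
$m{\left(V,L \right)} = - 2 L$
$\frac{m{\left(l{\left(25 \right)},-342 \right)} - 52355}{-145605 - 420570} = \frac{\left(-2\right) \left(-342\right) - 52355}{-145605 - 420570} = \frac{684 - 52355}{-566175} = \left(-51671\right) \left(- \frac{1}{566175}\right) = \frac{51671}{566175}$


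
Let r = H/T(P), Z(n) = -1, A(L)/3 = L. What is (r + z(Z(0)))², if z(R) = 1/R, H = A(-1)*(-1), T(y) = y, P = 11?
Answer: 64/121 ≈ 0.52893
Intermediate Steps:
A(L) = 3*L
H = 3 (H = (3*(-1))*(-1) = -3*(-1) = 3)
r = 3/11 ≈ 0.27273
(r + z(Z(0)))² = (3/11 + 1/(-1))² = (3/11 - 1)² = (-8/11)² = 64/121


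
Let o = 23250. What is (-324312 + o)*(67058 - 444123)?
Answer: 113519943030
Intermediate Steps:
(-324312 + o)*(67058 - 444123) = (-324312 + 23250)*(67058 - 444123) = -301062*(-377065) = 113519943030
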